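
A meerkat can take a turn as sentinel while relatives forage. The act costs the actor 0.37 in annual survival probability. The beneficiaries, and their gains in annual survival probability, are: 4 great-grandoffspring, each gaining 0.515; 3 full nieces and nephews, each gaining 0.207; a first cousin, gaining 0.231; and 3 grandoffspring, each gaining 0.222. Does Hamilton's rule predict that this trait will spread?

Hamilton's rule: the trait is favored when the sum of r·B over every recipient exceeds the actor's cost C.
r to a great-grandoffspring = 0.125 (three parent–offspring links: r = (1/2)^3 = 1/8).
r to a full niece or nephew = 0.25 (full aunt/uncle↔niece/nephew: two paths of length 3 through the shared grandparent pair: r = 2·(1/2)^3 = 1/4).
r to a first cousin = 0.125 (first cousins share one grandparent pair — two paths of length 4: r = 2·(1/2)^4 = 1/8).
r to a grandoffspring = 1/4 (two parent–offspring links: r = (1/2)^2 = 1/4).
Summing one r·B term per recipient: 4·0.125·0.515 + 3·0.25·0.207 + 1·0.125·0.231 + 3·0.25·0.222 = 0.608125.
0.608125 > 0.37: the indirect benefit exceeds the cost.

Yes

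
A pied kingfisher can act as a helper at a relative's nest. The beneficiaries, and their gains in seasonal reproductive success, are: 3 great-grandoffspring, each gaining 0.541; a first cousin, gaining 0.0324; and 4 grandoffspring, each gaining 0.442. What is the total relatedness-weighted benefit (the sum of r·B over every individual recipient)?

0.648925

r to a great-grandoffspring = 1/8 (three parent–offspring links: r = (1/2)^3 = 1/8).
r to a first cousin = 1/8 (first cousins share one grandparent pair — two paths of length 4: r = 2·(1/2)^4 = 1/8).
r to a grandoffspring = 0.25 (two parent–offspring links: r = (1/2)^2 = 1/4).
Summing one r·B term per recipient: 3·0.125·0.541 + 1·0.125·0.0324 + 4·0.25·0.442 = 0.648925.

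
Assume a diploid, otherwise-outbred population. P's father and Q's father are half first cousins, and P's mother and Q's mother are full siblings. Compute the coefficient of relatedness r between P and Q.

With two independent routes of shared ancestry, r is the sum of the two contributions.
P and Q are related in two ways: half second cousins through their fathers (r = 1/64) and first cousins through their mothers (r = 1/8).
r = 1/64 + 1/8 = 0.140625.

0.140625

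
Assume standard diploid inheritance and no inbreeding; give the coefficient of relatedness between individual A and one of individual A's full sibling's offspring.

0.25

Each parent–offspring link contributes a factor of 1/2, and independent paths through distinct common ancestors add.
Full aunt/uncle↔niece/nephew: two paths of length 3 through the shared grandparent pair: r = 2·(1/2)^3 = 1/4.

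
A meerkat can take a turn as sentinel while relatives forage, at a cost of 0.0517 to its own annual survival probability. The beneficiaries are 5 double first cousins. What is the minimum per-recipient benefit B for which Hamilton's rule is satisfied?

r to a double first cousin = 1/4 (double first cousins share both grandparent pairs — four paths of length 4: r = 4·(1/2)^4 = 1/4).
Hamilton's rule with n recipients of equal r: n·r·B > C, so B > C/(n·r) = 0.0517/(5·0.25) = 0.0414.

0.0414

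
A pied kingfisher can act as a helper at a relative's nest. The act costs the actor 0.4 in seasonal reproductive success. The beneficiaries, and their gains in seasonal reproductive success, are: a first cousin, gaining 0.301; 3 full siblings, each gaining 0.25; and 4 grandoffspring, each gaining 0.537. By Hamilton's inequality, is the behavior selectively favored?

Hamilton's rule: the trait is favored when the sum of r·B over every recipient exceeds the actor's cost C.
r to a first cousin = 0.125 (first cousins share one grandparent pair — two paths of length 4: r = 2·(1/2)^4 = 1/8).
r to a full sibling = 0.5 (full sibs share both parents — two paths of length 2: r = 2·(1/2)^2 = 1/2).
r to a grandoffspring = 1/4 (two parent–offspring links: r = (1/2)^2 = 1/4).
Summing one r·B term per recipient: 1·0.125·0.301 + 3·0.5·0.25 + 4·0.25·0.537 = 0.949625.
0.949625 > 0.4: the indirect benefit exceeds the cost.

Yes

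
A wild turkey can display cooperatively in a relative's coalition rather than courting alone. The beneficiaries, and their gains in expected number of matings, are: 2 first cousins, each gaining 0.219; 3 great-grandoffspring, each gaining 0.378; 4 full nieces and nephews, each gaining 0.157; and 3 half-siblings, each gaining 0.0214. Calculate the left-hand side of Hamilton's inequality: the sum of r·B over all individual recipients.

0.36955

r to a first cousin = 1/8 (first cousins share one grandparent pair — two paths of length 4: r = 2·(1/2)^4 = 1/8).
r to a great-grandoffspring = 1/8 (three parent–offspring links: r = (1/2)^3 = 1/8).
r to a full niece or nephew = 0.25 (full aunt/uncle↔niece/nephew: two paths of length 3 through the shared grandparent pair: r = 2·(1/2)^3 = 1/4).
r to a half-sibling = 0.25 (half-sibs share one parent — one path of length 2: r = (1/2)^2 = 1/4).
Summing one r·B term per recipient: 2·0.125·0.219 + 3·0.125·0.378 + 4·0.25·0.157 + 3·0.25·0.0214 = 0.36955.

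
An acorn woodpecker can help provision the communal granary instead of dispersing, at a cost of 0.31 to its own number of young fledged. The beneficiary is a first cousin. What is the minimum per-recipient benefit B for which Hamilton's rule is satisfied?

2.48

r to a first cousin = 1/8 (first cousins share one grandparent pair — two paths of length 4: r = 2·(1/2)^4 = 1/8).
Hamilton's rule with n recipients of equal r: n·r·B > C, so B > C/(n·r) = 0.31/(1·0.125) = 2.48.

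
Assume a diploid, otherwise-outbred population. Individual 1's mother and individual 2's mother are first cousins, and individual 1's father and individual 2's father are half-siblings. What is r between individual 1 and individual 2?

0.09375

With two independent routes of shared ancestry, r is the sum of the two contributions.
Individual 1 and individual 2 are related in two ways: second cousins through their mothers (r = 1/32) and half first cousins through their fathers (r = 1/16).
r = 1/32 + 1/16 = 3/32 = 0.09375.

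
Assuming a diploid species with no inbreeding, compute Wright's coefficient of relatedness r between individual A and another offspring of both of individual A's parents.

Each parent–offspring link contributes a factor of 1/2, and independent paths through distinct common ancestors add.
Full sibs share both parents — two paths of length 2: r = 2·(1/2)^2 = 1/2.

0.5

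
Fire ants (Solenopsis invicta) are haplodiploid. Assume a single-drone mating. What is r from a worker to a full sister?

0.75

Haplodiploid full sisters inherit their father's entire haploid genome identically (contributing 1/2) and on average half of their mother's contribution (1/2 · 1/2 = 1/4); r = 1/2 + 1/4 = 3/4.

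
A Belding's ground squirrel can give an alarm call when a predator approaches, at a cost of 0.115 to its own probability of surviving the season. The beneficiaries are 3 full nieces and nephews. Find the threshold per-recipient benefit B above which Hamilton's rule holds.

r to a full niece or nephew = 1/4 (full aunt/uncle↔niece/nephew: two paths of length 3 through the shared grandparent pair: r = 2·(1/2)^3 = 1/4).
Hamilton's rule with n recipients of equal r: n·r·B > C, so B > C/(n·r) = 0.115/(3·0.25) = 0.1533.

0.1533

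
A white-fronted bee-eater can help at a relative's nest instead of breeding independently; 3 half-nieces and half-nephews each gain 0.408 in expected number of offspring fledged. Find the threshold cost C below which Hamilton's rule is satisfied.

0.153

r to a half-niece or half-nephew = 1/8 (half-aunt/uncle↔niece/nephew: one path of length 3: r = (1/2)^3 = 1/8).
Hamilton's rule: n·r·B > C, so the trait is favored while C < n·r·B = 3·0.125·0.408 = 0.153.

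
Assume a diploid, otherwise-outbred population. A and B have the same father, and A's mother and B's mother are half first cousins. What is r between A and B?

0.265625

Independent pedigree routes through distinct common ancestors add.
A and B are related in two ways: half-sibs through their shared father (r = 1/4) and half second cousins through their mothers (r = 1/64).
r = 1/4 + 1/64 = 0.265625.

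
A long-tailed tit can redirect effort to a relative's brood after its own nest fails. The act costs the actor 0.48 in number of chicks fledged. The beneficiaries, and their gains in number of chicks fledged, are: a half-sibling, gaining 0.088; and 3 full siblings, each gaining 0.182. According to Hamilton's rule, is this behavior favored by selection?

Hamilton's rule: the trait is favored when the sum of r·B over every recipient exceeds the actor's cost C.
r to a half-sibling = 1/4 (half-sibs share one parent — one path of length 2: r = (1/2)^2 = 1/4).
r to a full sibling = 0.5 (full sibs share both parents — two paths of length 2: r = 2·(1/2)^2 = 1/2).
Summing one r·B term per recipient: 1·0.25·0.088 + 3·0.5·0.182 = 0.295.
0.295 < 0.48: the indirect benefit is less than the cost.

No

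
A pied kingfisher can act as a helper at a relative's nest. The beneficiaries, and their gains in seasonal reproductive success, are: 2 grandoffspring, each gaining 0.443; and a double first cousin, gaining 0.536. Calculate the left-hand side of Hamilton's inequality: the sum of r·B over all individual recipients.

r to a grandoffspring = 1/4 (two parent–offspring links: r = (1/2)^2 = 1/4).
r to a double first cousin = 0.25 (double first cousins share both grandparent pairs — four paths of length 4: r = 4·(1/2)^4 = 1/4).
Summing one r·B term per recipient: 2·0.25·0.443 + 1·0.25·0.536 = 0.3555.

0.3555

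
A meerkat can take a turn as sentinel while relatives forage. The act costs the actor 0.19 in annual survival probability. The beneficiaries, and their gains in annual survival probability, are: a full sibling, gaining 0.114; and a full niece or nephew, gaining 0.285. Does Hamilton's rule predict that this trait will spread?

Hamilton's rule: the trait is favored when the sum of r·B over every recipient exceeds the actor's cost C.
r to a full sibling = 0.5 (full sibs share both parents — two paths of length 2: r = 2·(1/2)^2 = 1/2).
r to a full niece or nephew = 0.25 (full aunt/uncle↔niece/nephew: two paths of length 3 through the shared grandparent pair: r = 2·(1/2)^3 = 1/4).
Summing one r·B term per recipient: 1·0.5·0.114 + 1·0.25·0.285 = 0.12825.
0.12825 < 0.19: the indirect benefit is less than the cost.

No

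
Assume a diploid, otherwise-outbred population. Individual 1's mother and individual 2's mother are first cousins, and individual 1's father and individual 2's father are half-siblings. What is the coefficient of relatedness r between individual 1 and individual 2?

0.09375

Wright's path rule: contributions from independent ancestry routes add.
Individual 1 and individual 2 are related in two ways: second cousins through their mothers (r = 1/32) and half first cousins through their fathers (r = 1/16).
r = 1/32 + 1/16 = 0.09375.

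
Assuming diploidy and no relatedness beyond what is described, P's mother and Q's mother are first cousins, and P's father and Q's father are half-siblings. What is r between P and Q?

With two independent routes of shared ancestry, r is the sum of the two contributions.
P and Q are related in two ways: second cousins through their mothers (r = 1/32) and half first cousins through their fathers (r = 1/16).
r = 1/32 + 1/16 = 3/32 = 0.09375.

0.09375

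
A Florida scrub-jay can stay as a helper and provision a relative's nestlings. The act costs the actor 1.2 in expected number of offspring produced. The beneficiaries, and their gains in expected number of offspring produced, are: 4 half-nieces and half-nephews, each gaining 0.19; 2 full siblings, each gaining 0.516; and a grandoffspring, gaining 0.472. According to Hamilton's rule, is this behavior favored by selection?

Hamilton's rule: the trait is favored when the sum of r·B over every recipient exceeds the actor's cost C.
r to a half-niece or half-nephew = 1/8 (half-aunt/uncle↔niece/nephew: one path of length 3: r = (1/2)^3 = 1/8).
r to a full sibling = 0.5 (full sibs share both parents — two paths of length 2: r = 2·(1/2)^2 = 1/2).
r to a grandoffspring = 0.25 (two parent–offspring links: r = (1/2)^2 = 1/4).
Summing one r·B term per recipient: 4·0.125·0.19 + 2·0.5·0.516 + 1·0.25·0.472 = 0.729.
0.729 < 1.2: the indirect benefit is less than the cost.

No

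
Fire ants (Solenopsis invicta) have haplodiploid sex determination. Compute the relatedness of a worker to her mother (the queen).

One meiotic link between diploid queen and diploid daughter: r = 1/2.

0.5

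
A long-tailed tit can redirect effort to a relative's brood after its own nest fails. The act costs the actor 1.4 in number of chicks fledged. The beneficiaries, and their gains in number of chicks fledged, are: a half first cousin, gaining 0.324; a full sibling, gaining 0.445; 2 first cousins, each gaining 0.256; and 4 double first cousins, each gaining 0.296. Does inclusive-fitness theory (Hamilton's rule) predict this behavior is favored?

No

Hamilton's rule: the trait is favored when the sum of r·B over every recipient exceeds the actor's cost C.
r to a half first cousin = 1/16 (half first cousins share one grandparent — one path of length 4: r = (1/2)^4 = 1/16).
r to a full sibling = 0.5 (full sibs share both parents — two paths of length 2: r = 2·(1/2)^2 = 1/2).
r to a first cousin = 1/8 (first cousins share one grandparent pair — two paths of length 4: r = 2·(1/2)^4 = 1/8).
r to a double first cousin = 1/4 (double first cousins share both grandparent pairs — four paths of length 4: r = 4·(1/2)^4 = 1/4).
Summing one r·B term per recipient: 1·0.0625·0.324 + 1·0.5·0.445 + 2·0.125·0.256 + 4·0.25·0.296 = 0.60275.
0.60275 < 1.4: the indirect benefit is less than the cost.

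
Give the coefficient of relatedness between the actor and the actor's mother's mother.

Each parent–offspring link contributes a factor of 1/2, and independent paths through distinct common ancestors add.
Two parent–offspring links: r = (1/2)^2 = 1/4.

0.25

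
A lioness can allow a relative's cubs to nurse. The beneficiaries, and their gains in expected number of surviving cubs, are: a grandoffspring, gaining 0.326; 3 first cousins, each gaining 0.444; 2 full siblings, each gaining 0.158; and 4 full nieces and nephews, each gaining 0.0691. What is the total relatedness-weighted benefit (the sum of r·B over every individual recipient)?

r to a grandoffspring = 1/4 (two parent–offspring links: r = (1/2)^2 = 1/4).
r to a first cousin = 0.125 (first cousins share one grandparent pair — two paths of length 4: r = 2·(1/2)^4 = 1/8).
r to a full sibling = 1/2 (full sibs share both parents — two paths of length 2: r = 2·(1/2)^2 = 1/2).
r to a full niece or nephew = 0.25 (full aunt/uncle↔niece/nephew: two paths of length 3 through the shared grandparent pair: r = 2·(1/2)^3 = 1/4).
Summing one r·B term per recipient: 1·0.25·0.326 + 3·0.125·0.444 + 2·0.5·0.158 + 4·0.25·0.0691 = 0.4751.

0.4751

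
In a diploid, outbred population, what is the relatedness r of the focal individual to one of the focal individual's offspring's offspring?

0.25

Each parent–offspring link contributes a factor of 1/2, and independent paths through distinct common ancestors add.
Two parent–offspring links: r = (1/2)^2 = 1/4.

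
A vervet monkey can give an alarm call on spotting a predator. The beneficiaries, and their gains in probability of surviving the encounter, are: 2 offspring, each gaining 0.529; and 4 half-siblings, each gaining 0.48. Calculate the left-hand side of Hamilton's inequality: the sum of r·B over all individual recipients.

r to an offspring = 1/2 (one parent–offspring link: r = (1/2)^1 = 1/2).
r to a half-sibling = 1/4 (half-sibs share one parent — one path of length 2: r = (1/2)^2 = 1/4).
Summing one r·B term per recipient: 2·0.5·0.529 + 4·0.25·0.48 = 1.009.

1.009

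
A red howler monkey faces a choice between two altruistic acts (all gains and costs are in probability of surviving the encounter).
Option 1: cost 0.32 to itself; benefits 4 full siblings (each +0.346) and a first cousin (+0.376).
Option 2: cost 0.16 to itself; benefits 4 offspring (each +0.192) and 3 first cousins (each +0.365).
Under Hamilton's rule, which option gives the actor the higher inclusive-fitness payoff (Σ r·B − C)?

Option 1: r to a full sibling = 0.5.
Option 1: r to a first cousin = 0.125.
Option 1: Σ r·B − C = (4·0.5·0.346 + 1·0.125·0.376) − 0.32 = 0.419.
Option 2: r to an offspring = 0.5.
Option 2: r to a first cousin = 0.125.
Option 2: Σ r·B − C = (4·0.5·0.192 + 3·0.125·0.365) − 0.16 = 0.360875.
Option 1 has the higher net inclusive-fitness payoff.

Option 1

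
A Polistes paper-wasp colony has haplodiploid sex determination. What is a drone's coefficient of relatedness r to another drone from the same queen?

Haploid brothers each carry a random half of the queen's diploid genome, so on average they share half: r = 1/2.

0.5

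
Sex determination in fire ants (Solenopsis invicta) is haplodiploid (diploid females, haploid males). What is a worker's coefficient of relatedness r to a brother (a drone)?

0.25

Her haploid brother carries none of their father's genes and a random half of their mother's genome; that half matches the maternal half of her own genome with probability 1/2: r = 1/2 · 1/2 = 1/4.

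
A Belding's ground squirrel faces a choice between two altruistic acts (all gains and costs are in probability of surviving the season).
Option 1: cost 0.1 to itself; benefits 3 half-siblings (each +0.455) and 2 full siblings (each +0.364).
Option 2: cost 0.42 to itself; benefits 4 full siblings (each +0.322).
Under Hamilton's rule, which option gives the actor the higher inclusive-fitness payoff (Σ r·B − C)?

Option 1

Option 1: r to a half-sibling = 0.25.
Option 1: r to a full sibling = 0.5.
Option 1: Σ r·B − C = (3·0.25·0.455 + 2·0.5·0.364) − 0.1 = 0.60525.
Option 2: r to a full sibling = 0.5.
Option 2: Σ r·B − C = (4·0.5·0.322) − 0.42 = 0.224.
Option 1 has the higher net inclusive-fitness payoff.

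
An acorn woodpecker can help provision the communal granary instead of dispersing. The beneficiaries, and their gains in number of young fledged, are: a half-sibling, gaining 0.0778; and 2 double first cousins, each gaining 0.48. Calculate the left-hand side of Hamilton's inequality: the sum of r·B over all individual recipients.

r to a half-sibling = 1/4 (half-sibs share one parent — one path of length 2: r = (1/2)^2 = 1/4).
r to a double first cousin = 1/4 (double first cousins share both grandparent pairs — four paths of length 4: r = 4·(1/2)^4 = 1/4).
Summing one r·B term per recipient: 1·0.25·0.0778 + 2·0.25·0.48 = 0.25945.

0.25945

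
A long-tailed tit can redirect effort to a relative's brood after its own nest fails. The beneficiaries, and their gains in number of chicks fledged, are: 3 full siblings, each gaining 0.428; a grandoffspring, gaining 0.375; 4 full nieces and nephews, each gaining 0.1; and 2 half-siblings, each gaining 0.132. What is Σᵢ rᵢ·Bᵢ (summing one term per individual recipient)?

r to a full sibling = 1/2 (full sibs share both parents — two paths of length 2: r = 2·(1/2)^2 = 1/2).
r to a grandoffspring = 1/4 (two parent–offspring links: r = (1/2)^2 = 1/4).
r to a full niece or nephew = 1/4 (full aunt/uncle↔niece/nephew: two paths of length 3 through the shared grandparent pair: r = 2·(1/2)^3 = 1/4).
r to a half-sibling = 0.25 (half-sibs share one parent — one path of length 2: r = (1/2)^2 = 1/4).
Summing one r·B term per recipient: 3·0.5·0.428 + 1·0.25·0.375 + 4·0.25·0.1 + 2·0.25·0.132 = 0.90175.

0.90175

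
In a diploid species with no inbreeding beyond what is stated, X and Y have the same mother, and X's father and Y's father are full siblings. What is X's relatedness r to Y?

With two independent routes of shared ancestry, r is the sum of the two contributions.
X and Y are related in two ways: half-sibs through their shared mother (r = 1/4) and first cousins through their fathers (r = 1/8).
r = 1/4 + 1/8 = 0.375.

0.375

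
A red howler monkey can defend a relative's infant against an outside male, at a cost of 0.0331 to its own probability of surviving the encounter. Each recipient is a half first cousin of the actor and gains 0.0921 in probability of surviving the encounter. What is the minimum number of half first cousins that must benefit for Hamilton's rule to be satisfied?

r to a half first cousin = 1/16 (half first cousins share one grandparent — one path of length 4: r = (1/2)^4 = 1/16).
Hamilton's rule: n·r·B > C  ⇒  n > C/(r·B) = 0.0331/(0.0625·0.0921) = 5.75.
The smallest integer exceeding 5.75 is 6.

6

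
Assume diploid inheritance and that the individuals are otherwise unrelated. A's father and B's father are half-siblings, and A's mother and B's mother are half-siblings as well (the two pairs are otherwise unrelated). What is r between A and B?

Relatedness sums over independent paths through distinct common ancestors.
A and B are related in two ways: half first cousins through their fathers (r = 1/16) and half first cousins through their mothers (r = 1/16).
r = 1/16 + 1/16 = 0.125.

0.125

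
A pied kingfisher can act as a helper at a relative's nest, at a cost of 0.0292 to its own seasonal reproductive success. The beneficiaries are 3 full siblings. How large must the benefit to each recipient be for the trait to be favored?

0.0195

r to a full sibling = 1/2 (full sibs share both parents — two paths of length 2: r = 2·(1/2)^2 = 1/2).
Hamilton's rule with n recipients of equal r: n·r·B > C, so B > C/(n·r) = 0.0292/(3·0.5) = 0.0195.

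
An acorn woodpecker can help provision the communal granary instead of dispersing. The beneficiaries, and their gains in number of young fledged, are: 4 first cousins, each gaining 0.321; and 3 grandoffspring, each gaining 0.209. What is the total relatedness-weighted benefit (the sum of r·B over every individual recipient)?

r to a first cousin = 0.125 (first cousins share one grandparent pair — two paths of length 4: r = 2·(1/2)^4 = 1/8).
r to a grandoffspring = 1/4 (two parent–offspring links: r = (1/2)^2 = 1/4).
Summing one r·B term per recipient: 4·0.125·0.321 + 3·0.25·0.209 = 0.31725.

0.31725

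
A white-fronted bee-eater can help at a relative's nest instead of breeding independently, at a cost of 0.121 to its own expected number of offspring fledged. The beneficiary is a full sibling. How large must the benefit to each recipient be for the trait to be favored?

0.242

r to a full sibling = 1/2 (full sibs share both parents — two paths of length 2: r = 2·(1/2)^2 = 1/2).
Hamilton's rule with n recipients of equal r: n·r·B > C, so B > C/(n·r) = 0.121/(1·0.5) = 0.242.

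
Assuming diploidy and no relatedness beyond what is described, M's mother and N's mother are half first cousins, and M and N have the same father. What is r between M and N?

Wright's path rule: contributions from independent ancestry routes add.
M and N are related in two ways: half second cousins through their mothers (r = 1/64) and half-sibs through their shared father (r = 1/4).
r = 1/64 + 1/4 = 17/64 = 0.265625.

0.265625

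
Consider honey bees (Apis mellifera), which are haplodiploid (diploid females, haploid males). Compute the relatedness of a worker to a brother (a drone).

0.25

Her haploid brother carries none of their father's genes and a random half of their mother's genome; that half matches the maternal half of her own genome with probability 1/2: r = 1/2 · 1/2 = 1/4.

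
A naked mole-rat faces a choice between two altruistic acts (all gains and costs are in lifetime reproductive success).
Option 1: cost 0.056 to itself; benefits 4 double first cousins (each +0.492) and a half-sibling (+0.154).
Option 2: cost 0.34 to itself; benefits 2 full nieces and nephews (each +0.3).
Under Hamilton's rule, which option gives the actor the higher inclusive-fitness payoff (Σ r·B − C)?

Option 1: r to a double first cousin = 0.25.
Option 1: r to a half-sibling = 0.25.
Option 1: Σ r·B − C = (4·0.25·0.492 + 1·0.25·0.154) − 0.056 = 0.4745.
Option 2: r to a full niece or nephew = 0.25.
Option 2: Σ r·B − C = (2·0.25·0.3) − 0.34 = -0.19.
Option 1 has the higher net inclusive-fitness payoff.

Option 1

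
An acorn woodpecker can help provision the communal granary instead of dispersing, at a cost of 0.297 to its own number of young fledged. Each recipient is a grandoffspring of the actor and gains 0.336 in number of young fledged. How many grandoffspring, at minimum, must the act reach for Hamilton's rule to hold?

4

r to a grandoffspring = 0.25 (two parent–offspring links: r = (1/2)^2 = 1/4).
Hamilton's rule: n·r·B > C  ⇒  n > C/(r·B) = 0.297/(0.25·0.336) = 3.536.
The smallest integer exceeding 3.536 is 4.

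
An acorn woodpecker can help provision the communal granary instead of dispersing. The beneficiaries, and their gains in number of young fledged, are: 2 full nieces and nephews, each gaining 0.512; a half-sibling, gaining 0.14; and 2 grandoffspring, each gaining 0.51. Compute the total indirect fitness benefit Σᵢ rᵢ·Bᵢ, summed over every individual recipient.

r to a full niece or nephew = 1/4 (full aunt/uncle↔niece/nephew: two paths of length 3 through the shared grandparent pair: r = 2·(1/2)^3 = 1/4).
r to a half-sibling = 1/4 (half-sibs share one parent — one path of length 2: r = (1/2)^2 = 1/4).
r to a grandoffspring = 0.25 (two parent–offspring links: r = (1/2)^2 = 1/4).
Summing one r·B term per recipient: 2·0.25·0.512 + 1·0.25·0.14 + 2·0.25·0.51 = 0.546.

0.546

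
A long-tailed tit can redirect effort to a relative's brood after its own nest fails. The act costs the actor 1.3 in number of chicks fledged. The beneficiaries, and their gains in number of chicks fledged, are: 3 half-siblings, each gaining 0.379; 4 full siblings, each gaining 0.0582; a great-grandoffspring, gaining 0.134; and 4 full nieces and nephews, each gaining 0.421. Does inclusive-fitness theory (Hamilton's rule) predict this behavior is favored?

No

Hamilton's rule: the trait is favored when the sum of r·B over every recipient exceeds the actor's cost C.
r to a half-sibling = 0.25 (half-sibs share one parent — one path of length 2: r = (1/2)^2 = 1/4).
r to a full sibling = 0.5 (full sibs share both parents — two paths of length 2: r = 2·(1/2)^2 = 1/2).
r to a great-grandoffspring = 1/8 (three parent–offspring links: r = (1/2)^3 = 1/8).
r to a full niece or nephew = 0.25 (full aunt/uncle↔niece/nephew: two paths of length 3 through the shared grandparent pair: r = 2·(1/2)^3 = 1/4).
Summing one r·B term per recipient: 3·0.25·0.379 + 4·0.5·0.0582 + 1·0.125·0.134 + 4·0.25·0.421 = 0.8384.
0.8384 < 1.3: the indirect benefit is less than the cost.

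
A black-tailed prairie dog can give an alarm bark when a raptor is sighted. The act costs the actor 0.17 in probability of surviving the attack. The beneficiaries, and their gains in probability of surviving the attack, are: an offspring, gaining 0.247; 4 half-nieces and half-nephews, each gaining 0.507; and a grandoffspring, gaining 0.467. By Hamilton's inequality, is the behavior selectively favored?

Yes

Hamilton's rule: the trait is favored when the sum of r·B over every recipient exceeds the actor's cost C.
r to an offspring = 0.5 (one parent–offspring link: r = (1/2)^1 = 1/2).
r to a half-niece or half-nephew = 1/8 (half-aunt/uncle↔niece/nephew: one path of length 3: r = (1/2)^3 = 1/8).
r to a grandoffspring = 1/4 (two parent–offspring links: r = (1/2)^2 = 1/4).
Summing one r·B term per recipient: 1·0.5·0.247 + 4·0.125·0.507 + 1·0.25·0.467 = 0.49375.
0.49375 > 0.17: the indirect benefit exceeds the cost.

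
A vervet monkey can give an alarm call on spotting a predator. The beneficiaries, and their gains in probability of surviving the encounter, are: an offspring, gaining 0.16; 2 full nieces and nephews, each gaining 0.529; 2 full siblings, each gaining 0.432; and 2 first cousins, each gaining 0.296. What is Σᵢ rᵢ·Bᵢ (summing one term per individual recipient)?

r to an offspring = 0.5 (one parent–offspring link: r = (1/2)^1 = 1/2).
r to a full niece or nephew = 1/4 (full aunt/uncle↔niece/nephew: two paths of length 3 through the shared grandparent pair: r = 2·(1/2)^3 = 1/4).
r to a full sibling = 1/2 (full sibs share both parents — two paths of length 2: r = 2·(1/2)^2 = 1/2).
r to a first cousin = 0.125 (first cousins share one grandparent pair — two paths of length 4: r = 2·(1/2)^4 = 1/8).
Summing one r·B term per recipient: 1·0.5·0.16 + 2·0.25·0.529 + 2·0.5·0.432 + 2·0.125·0.296 = 0.8505.

0.8505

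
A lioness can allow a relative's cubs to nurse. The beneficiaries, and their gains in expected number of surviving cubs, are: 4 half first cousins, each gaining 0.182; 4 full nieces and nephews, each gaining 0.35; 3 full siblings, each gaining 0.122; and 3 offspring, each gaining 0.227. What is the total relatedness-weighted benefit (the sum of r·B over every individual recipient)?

0.919

r to a half first cousin = 0.0625 (half first cousins share one grandparent — one path of length 4: r = (1/2)^4 = 1/16).
r to a full niece or nephew = 1/4 (full aunt/uncle↔niece/nephew: two paths of length 3 through the shared grandparent pair: r = 2·(1/2)^3 = 1/4).
r to a full sibling = 0.5 (full sibs share both parents — two paths of length 2: r = 2·(1/2)^2 = 1/2).
r to an offspring = 1/2 (one parent–offspring link: r = (1/2)^1 = 1/2).
Summing one r·B term per recipient: 4·0.0625·0.182 + 4·0.25·0.35 + 3·0.5·0.122 + 3·0.5·0.227 = 0.919.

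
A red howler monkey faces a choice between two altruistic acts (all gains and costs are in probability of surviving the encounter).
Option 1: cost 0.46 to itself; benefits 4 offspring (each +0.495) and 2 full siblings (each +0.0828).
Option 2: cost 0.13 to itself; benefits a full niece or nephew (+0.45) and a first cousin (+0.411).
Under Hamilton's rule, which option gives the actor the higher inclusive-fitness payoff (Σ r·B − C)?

Option 1: r to an offspring = 0.5.
Option 1: r to a full sibling = 0.5.
Option 1: Σ r·B − C = (4·0.5·0.495 + 2·0.5·0.0828) − 0.46 = 0.6128.
Option 2: r to a full niece or nephew = 0.25.
Option 2: r to a first cousin = 0.125.
Option 2: Σ r·B − C = (1·0.25·0.45 + 1·0.125·0.411) − 0.13 = 0.033875.
Option 1 has the higher net inclusive-fitness payoff.

Option 1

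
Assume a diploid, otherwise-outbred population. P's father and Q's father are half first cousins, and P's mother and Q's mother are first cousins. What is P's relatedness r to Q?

With two independent routes of shared ancestry, r is the sum of the two contributions.
P and Q are related in two ways: half second cousins through their fathers (r = 1/64) and second cousins through their mothers (r = 1/32).
r = 1/64 + 1/32 = 3/64 = 0.046875.

0.046875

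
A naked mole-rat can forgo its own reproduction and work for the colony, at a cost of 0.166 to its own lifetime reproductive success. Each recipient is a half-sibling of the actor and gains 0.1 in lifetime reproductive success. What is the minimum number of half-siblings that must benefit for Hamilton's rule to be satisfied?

r to a half-sibling = 1/4 (half-sibs share one parent — one path of length 2: r = (1/2)^2 = 1/4).
Hamilton's rule: n·r·B > C  ⇒  n > C/(r·B) = 0.166/(0.25·0.1) = 6.64.
The smallest integer exceeding 6.64 is 7.

7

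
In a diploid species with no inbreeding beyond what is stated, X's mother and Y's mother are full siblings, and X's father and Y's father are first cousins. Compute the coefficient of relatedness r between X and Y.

Wright's path rule: contributions from independent ancestry routes add.
X and Y are related in two ways: first cousins through their mothers (r = 1/8) and second cousins through their fathers (r = 1/32).
r = 1/8 + 1/32 = 5/32 = 0.15625.

0.15625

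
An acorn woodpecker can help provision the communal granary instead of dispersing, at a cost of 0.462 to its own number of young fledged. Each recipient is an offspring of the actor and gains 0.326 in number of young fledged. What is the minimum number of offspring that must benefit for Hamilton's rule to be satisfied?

3

r to an offspring = 1/2 (one parent–offspring link: r = (1/2)^1 = 1/2).
Hamilton's rule: n·r·B > C  ⇒  n > C/(r·B) = 0.462/(0.5·0.326) = 2.834.
The smallest integer exceeding 2.834 is 3.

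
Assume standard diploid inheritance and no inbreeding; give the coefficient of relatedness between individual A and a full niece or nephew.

Full aunt/uncle↔niece/nephew: two paths of length 3 through the shared grandparent pair: r = 2·(1/2)^3 = 1/4.

0.25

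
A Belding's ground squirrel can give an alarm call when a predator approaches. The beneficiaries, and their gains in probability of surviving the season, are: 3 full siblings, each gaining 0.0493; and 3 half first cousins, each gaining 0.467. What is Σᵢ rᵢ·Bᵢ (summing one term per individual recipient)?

r to a full sibling = 0.5 (full sibs share both parents — two paths of length 2: r = 2·(1/2)^2 = 1/2).
r to a half first cousin = 1/16 (half first cousins share one grandparent — one path of length 4: r = (1/2)^4 = 1/16).
Summing one r·B term per recipient: 3·0.5·0.0493 + 3·0.0625·0.467 = 0.1615125.

0.1615125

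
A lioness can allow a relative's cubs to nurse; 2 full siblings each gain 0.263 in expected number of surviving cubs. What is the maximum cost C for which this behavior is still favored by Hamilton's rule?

r to a full sibling = 1/2 (full sibs share both parents — two paths of length 2: r = 2·(1/2)^2 = 1/2).
Hamilton's rule: n·r·B > C, so the trait is favored while C < n·r·B = 2·0.5·0.263 = 0.263.

0.263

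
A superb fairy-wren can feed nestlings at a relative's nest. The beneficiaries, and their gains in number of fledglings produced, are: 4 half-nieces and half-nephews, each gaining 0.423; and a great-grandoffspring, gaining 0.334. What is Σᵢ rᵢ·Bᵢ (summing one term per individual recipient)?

0.25325

r to a half-niece or half-nephew = 1/8 (half-aunt/uncle↔niece/nephew: one path of length 3: r = (1/2)^3 = 1/8).
r to a great-grandoffspring = 1/8 (three parent–offspring links: r = (1/2)^3 = 1/8).
Summing one r·B term per recipient: 4·0.125·0.423 + 1·0.125·0.334 = 0.25325.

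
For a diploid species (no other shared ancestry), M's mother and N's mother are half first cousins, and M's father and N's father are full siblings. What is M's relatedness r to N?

With two independent routes of shared ancestry, r is the sum of the two contributions.
M and N are related in two ways: half second cousins through their mothers (r = 1/64) and first cousins through their fathers (r = 1/8).
r = 1/64 + 1/8 = 0.140625.

0.140625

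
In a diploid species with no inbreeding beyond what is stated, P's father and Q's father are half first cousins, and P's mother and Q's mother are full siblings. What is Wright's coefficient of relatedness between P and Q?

Wright's path rule: contributions from independent ancestry routes add.
P and Q are related in two ways: half second cousins through their fathers (r = 1/64) and first cousins through their mothers (r = 1/8).
r = 1/64 + 1/8 = 0.140625.

0.140625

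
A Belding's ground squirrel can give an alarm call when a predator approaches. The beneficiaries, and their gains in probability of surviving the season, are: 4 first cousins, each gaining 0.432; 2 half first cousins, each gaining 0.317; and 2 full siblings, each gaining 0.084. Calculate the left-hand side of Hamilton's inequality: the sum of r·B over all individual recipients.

r to a first cousin = 1/8 (first cousins share one grandparent pair — two paths of length 4: r = 2·(1/2)^4 = 1/8).
r to a half first cousin = 1/16 (half first cousins share one grandparent — one path of length 4: r = (1/2)^4 = 1/16).
r to a full sibling = 0.5 (full sibs share both parents — two paths of length 2: r = 2·(1/2)^2 = 1/2).
Summing one r·B term per recipient: 4·0.125·0.432 + 2·0.0625·0.317 + 2·0.5·0.084 = 0.339625.

0.339625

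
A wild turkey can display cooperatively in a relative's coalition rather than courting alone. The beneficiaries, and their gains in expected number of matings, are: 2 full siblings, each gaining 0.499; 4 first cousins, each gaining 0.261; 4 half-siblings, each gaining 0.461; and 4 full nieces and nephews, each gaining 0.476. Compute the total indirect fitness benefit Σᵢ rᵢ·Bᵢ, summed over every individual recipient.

r to a full sibling = 0.5 (full sibs share both parents — two paths of length 2: r = 2·(1/2)^2 = 1/2).
r to a first cousin = 0.125 (first cousins share one grandparent pair — two paths of length 4: r = 2·(1/2)^4 = 1/8).
r to a half-sibling = 1/4 (half-sibs share one parent — one path of length 2: r = (1/2)^2 = 1/4).
r to a full niece or nephew = 1/4 (full aunt/uncle↔niece/nephew: two paths of length 3 through the shared grandparent pair: r = 2·(1/2)^3 = 1/4).
Summing one r·B term per recipient: 2·0.5·0.499 + 4·0.125·0.261 + 4·0.25·0.461 + 4·0.25·0.476 = 1.5665.

1.5665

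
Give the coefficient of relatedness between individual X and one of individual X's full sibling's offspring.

Each parent–offspring link contributes a factor of 1/2, and independent paths through distinct common ancestors add.
Full aunt/uncle↔niece/nephew: two paths of length 3 through the shared grandparent pair: r = 2·(1/2)^3 = 1/4.

0.25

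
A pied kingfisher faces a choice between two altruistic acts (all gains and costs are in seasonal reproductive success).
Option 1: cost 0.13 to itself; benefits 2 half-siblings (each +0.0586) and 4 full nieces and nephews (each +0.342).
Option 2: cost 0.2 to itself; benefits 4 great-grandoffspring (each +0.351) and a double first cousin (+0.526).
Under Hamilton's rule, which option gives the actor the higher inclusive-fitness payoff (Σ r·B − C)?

Option 1: r to a half-sibling = 0.25.
Option 1: r to a full niece or nephew = 0.25.
Option 1: Σ r·B − C = (2·0.25·0.0586 + 4·0.25·0.342) − 0.13 = 0.2413.
Option 2: r to a great-grandoffspring = 0.125.
Option 2: r to a double first cousin = 0.25.
Option 2: Σ r·B − C = (4·0.125·0.351 + 1·0.25·0.526) − 0.2 = 0.107.
Option 1 has the higher net inclusive-fitness payoff.

Option 1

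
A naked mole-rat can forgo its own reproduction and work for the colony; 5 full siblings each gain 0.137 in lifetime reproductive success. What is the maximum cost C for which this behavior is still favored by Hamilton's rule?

r to a full sibling = 1/2 (full sibs share both parents — two paths of length 2: r = 2·(1/2)^2 = 1/2).
Hamilton's rule: n·r·B > C, so the trait is favored while C < n·r·B = 5·0.5·0.137 = 0.3425.

0.3425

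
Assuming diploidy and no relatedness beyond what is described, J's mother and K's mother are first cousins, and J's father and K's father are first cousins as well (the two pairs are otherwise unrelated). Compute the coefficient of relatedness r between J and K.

Independent pedigree routes through distinct common ancestors add.
J and K are related in two ways: second cousins through their mothers (r = 1/32) and second cousins through their fathers (r = 1/32).
r = 1/32 + 1/32 = 0.0625.

0.0625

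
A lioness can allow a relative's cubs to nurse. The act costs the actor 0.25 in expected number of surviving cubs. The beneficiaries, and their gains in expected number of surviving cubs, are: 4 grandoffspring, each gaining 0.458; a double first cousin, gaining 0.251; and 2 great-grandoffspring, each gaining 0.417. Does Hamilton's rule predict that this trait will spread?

Yes

Hamilton's rule: the trait is favored when the sum of r·B over every recipient exceeds the actor's cost C.
r to a grandoffspring = 1/4 (two parent–offspring links: r = (1/2)^2 = 1/4).
r to a double first cousin = 1/4 (double first cousins share both grandparent pairs — four paths of length 4: r = 4·(1/2)^4 = 1/4).
r to a great-grandoffspring = 0.125 (three parent–offspring links: r = (1/2)^3 = 1/8).
Summing one r·B term per recipient: 4·0.25·0.458 + 1·0.25·0.251 + 2·0.125·0.417 = 0.625.
0.625 > 0.25: the indirect benefit exceeds the cost.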